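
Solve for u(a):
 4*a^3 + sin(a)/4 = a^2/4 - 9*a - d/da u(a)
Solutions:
 u(a) = C1 - a^4 + a^3/12 - 9*a^2/2 + cos(a)/4


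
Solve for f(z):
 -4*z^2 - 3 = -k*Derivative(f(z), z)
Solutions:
 f(z) = C1 + 4*z^3/(3*k) + 3*z/k


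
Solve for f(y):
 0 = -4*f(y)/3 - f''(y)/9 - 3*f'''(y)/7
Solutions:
 f(y) = C1*exp(y*(-14 + 7*7^(2/3)/(486*sqrt(59098) + 118147)^(1/3) + 7^(1/3)*(486*sqrt(59098) + 118147)^(1/3))/162)*sin(sqrt(3)*7^(1/3)*y*(-(486*sqrt(59098) + 118147)^(1/3) + 7*7^(1/3)/(486*sqrt(59098) + 118147)^(1/3))/162) + C2*exp(y*(-14 + 7*7^(2/3)/(486*sqrt(59098) + 118147)^(1/3) + 7^(1/3)*(486*sqrt(59098) + 118147)^(1/3))/162)*cos(sqrt(3)*7^(1/3)*y*(-(486*sqrt(59098) + 118147)^(1/3) + 7*7^(1/3)/(486*sqrt(59098) + 118147)^(1/3))/162) + C3*exp(-y*(7*7^(2/3)/(486*sqrt(59098) + 118147)^(1/3) + 7 + 7^(1/3)*(486*sqrt(59098) + 118147)^(1/3))/81)


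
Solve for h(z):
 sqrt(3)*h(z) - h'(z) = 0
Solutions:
 h(z) = C1*exp(sqrt(3)*z)


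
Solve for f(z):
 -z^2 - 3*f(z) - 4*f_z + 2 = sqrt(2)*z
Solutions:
 f(z) = C1*exp(-3*z/4) - z^2/3 - sqrt(2)*z/3 + 8*z/9 - 14/27 + 4*sqrt(2)/9


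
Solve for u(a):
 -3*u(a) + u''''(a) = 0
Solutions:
 u(a) = C1*exp(-3^(1/4)*a) + C2*exp(3^(1/4)*a) + C3*sin(3^(1/4)*a) + C4*cos(3^(1/4)*a)


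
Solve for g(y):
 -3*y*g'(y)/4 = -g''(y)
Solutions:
 g(y) = C1 + C2*erfi(sqrt(6)*y/4)


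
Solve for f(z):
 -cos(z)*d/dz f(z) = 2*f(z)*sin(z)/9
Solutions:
 f(z) = C1*cos(z)^(2/9)


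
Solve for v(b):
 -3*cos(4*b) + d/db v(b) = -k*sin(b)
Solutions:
 v(b) = C1 + k*cos(b) + 3*sin(4*b)/4


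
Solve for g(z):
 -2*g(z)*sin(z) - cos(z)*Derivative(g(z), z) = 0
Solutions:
 g(z) = C1*cos(z)^2


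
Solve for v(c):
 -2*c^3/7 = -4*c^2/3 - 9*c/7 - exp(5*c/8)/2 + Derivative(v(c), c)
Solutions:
 v(c) = C1 - c^4/14 + 4*c^3/9 + 9*c^2/14 + 4*exp(5*c/8)/5


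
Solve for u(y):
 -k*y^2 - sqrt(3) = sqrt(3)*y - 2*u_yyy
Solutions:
 u(y) = C1 + C2*y + C3*y^2 + k*y^5/120 + sqrt(3)*y^4/48 + sqrt(3)*y^3/12


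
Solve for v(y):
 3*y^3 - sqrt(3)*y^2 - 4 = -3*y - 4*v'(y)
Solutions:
 v(y) = C1 - 3*y^4/16 + sqrt(3)*y^3/12 - 3*y^2/8 + y


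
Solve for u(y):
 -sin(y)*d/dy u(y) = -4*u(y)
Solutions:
 u(y) = C1*(cos(y)^2 - 2*cos(y) + 1)/(cos(y)^2 + 2*cos(y) + 1)


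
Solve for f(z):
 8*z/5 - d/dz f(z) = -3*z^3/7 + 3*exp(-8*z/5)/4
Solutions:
 f(z) = C1 + 3*z^4/28 + 4*z^2/5 + 15*exp(-8*z/5)/32


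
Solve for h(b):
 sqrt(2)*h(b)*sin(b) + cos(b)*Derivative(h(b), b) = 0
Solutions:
 h(b) = C1*cos(b)^(sqrt(2))


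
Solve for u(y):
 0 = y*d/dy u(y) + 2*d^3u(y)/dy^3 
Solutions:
 u(y) = C1 + Integral(C2*airyai(-2^(2/3)*y/2) + C3*airybi(-2^(2/3)*y/2), y)


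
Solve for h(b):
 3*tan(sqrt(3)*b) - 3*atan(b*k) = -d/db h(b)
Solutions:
 h(b) = C1 + 3*Piecewise((b*atan(b*k) - log(b^2*k^2 + 1)/(2*k), Ne(k, 0)), (0, True)) + sqrt(3)*log(cos(sqrt(3)*b))


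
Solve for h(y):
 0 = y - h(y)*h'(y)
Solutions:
 h(y) = -sqrt(C1 + y^2)
 h(y) = sqrt(C1 + y^2)


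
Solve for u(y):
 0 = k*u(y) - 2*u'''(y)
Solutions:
 u(y) = C1*exp(2^(2/3)*k^(1/3)*y/2) + C2*exp(2^(2/3)*k^(1/3)*y*(-1 + sqrt(3)*I)/4) + C3*exp(-2^(2/3)*k^(1/3)*y*(1 + sqrt(3)*I)/4)


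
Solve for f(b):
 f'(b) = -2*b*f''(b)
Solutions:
 f(b) = C1 + C2*sqrt(b)


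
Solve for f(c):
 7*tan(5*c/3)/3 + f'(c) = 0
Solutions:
 f(c) = C1 + 7*log(cos(5*c/3))/5


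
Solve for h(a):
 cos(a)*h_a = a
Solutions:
 h(a) = C1 + Integral(a/cos(a), a)


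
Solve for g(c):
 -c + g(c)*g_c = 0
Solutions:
 g(c) = -sqrt(C1 + c^2)
 g(c) = sqrt(C1 + c^2)


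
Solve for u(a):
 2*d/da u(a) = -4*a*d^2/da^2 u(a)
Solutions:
 u(a) = C1 + C2*sqrt(a)


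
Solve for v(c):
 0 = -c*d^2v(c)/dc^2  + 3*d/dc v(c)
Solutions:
 v(c) = C1 + C2*c^4


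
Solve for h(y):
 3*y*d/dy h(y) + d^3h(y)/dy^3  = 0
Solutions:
 h(y) = C1 + Integral(C2*airyai(-3^(1/3)*y) + C3*airybi(-3^(1/3)*y), y)


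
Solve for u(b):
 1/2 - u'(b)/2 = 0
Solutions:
 u(b) = C1 + b


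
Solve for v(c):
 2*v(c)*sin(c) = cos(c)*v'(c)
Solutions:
 v(c) = C1/cos(c)^2


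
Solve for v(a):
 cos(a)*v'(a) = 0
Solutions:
 v(a) = C1


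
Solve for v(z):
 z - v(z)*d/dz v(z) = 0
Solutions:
 v(z) = -sqrt(C1 + z^2)
 v(z) = sqrt(C1 + z^2)


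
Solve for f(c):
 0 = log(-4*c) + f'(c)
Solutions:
 f(c) = C1 - c*log(-c) + c*(1 - 2*log(2))


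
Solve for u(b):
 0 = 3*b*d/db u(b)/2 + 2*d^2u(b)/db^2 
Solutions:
 u(b) = C1 + C2*erf(sqrt(6)*b/4)


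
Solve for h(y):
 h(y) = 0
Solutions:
 h(y) = 0


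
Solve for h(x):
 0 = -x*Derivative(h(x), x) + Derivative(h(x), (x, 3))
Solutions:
 h(x) = C1 + Integral(C2*airyai(x) + C3*airybi(x), x)


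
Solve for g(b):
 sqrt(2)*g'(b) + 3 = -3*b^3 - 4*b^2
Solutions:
 g(b) = C1 - 3*sqrt(2)*b^4/8 - 2*sqrt(2)*b^3/3 - 3*sqrt(2)*b/2


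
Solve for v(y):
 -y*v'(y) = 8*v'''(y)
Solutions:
 v(y) = C1 + Integral(C2*airyai(-y/2) + C3*airybi(-y/2), y)


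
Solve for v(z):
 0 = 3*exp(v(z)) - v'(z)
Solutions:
 v(z) = log(-1/(C1 + 3*z))


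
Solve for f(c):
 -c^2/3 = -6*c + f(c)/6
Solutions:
 f(c) = 2*c*(18 - c)


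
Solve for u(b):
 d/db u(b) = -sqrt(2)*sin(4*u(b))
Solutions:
 u(b) = -acos((-C1 - exp(8*sqrt(2)*b))/(C1 - exp(8*sqrt(2)*b)))/4 + pi/2
 u(b) = acos((-C1 - exp(8*sqrt(2)*b))/(C1 - exp(8*sqrt(2)*b)))/4


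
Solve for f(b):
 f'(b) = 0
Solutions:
 f(b) = C1


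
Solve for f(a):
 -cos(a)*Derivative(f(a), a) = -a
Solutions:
 f(a) = C1 + Integral(a/cos(a), a)


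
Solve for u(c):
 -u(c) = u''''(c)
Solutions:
 u(c) = (C1*sin(sqrt(2)*c/2) + C2*cos(sqrt(2)*c/2))*exp(-sqrt(2)*c/2) + (C3*sin(sqrt(2)*c/2) + C4*cos(sqrt(2)*c/2))*exp(sqrt(2)*c/2)


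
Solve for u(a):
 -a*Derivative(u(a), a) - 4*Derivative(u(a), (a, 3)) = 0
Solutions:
 u(a) = C1 + Integral(C2*airyai(-2^(1/3)*a/2) + C3*airybi(-2^(1/3)*a/2), a)


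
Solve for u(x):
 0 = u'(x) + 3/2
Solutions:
 u(x) = C1 - 3*x/2


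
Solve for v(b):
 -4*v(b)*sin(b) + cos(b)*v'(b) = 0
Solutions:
 v(b) = C1/cos(b)^4


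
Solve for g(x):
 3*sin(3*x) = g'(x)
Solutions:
 g(x) = C1 - cos(3*x)


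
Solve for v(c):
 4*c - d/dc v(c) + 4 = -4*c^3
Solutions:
 v(c) = C1 + c^4 + 2*c^2 + 4*c


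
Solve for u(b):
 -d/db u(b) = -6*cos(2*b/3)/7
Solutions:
 u(b) = C1 + 9*sin(2*b/3)/7


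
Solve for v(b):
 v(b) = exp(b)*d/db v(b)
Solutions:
 v(b) = C1*exp(-exp(-b))


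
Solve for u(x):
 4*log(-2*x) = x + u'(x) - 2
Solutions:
 u(x) = C1 - x^2/2 + 4*x*log(-x) + 2*x*(-1 + 2*log(2))


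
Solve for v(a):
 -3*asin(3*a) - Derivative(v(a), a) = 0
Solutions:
 v(a) = C1 - 3*a*asin(3*a) - sqrt(1 - 9*a^2)


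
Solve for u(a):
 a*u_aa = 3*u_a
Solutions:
 u(a) = C1 + C2*a^4


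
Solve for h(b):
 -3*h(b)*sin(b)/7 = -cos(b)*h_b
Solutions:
 h(b) = C1/cos(b)^(3/7)


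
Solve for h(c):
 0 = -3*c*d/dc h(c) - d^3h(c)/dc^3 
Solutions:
 h(c) = C1 + Integral(C2*airyai(-3^(1/3)*c) + C3*airybi(-3^(1/3)*c), c)


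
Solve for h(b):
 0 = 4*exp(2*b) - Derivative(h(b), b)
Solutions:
 h(b) = C1 + 2*exp(2*b)


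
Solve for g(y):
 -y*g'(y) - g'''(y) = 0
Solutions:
 g(y) = C1 + Integral(C2*airyai(-y) + C3*airybi(-y), y)


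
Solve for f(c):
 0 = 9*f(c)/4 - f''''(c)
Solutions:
 f(c) = C1*exp(-sqrt(6)*c/2) + C2*exp(sqrt(6)*c/2) + C3*sin(sqrt(6)*c/2) + C4*cos(sqrt(6)*c/2)


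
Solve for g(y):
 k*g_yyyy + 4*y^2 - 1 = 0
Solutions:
 g(y) = C1 + C2*y + C3*y^2 + C4*y^3 - y^6/(90*k) + y^4/(24*k)


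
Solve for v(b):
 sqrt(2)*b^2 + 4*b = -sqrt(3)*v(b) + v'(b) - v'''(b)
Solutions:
 v(b) = C1*exp(2^(1/3)*sqrt(3)*b*(2/(sqrt(77) + 9)^(1/3) + 2^(1/3)*(sqrt(77) + 9)^(1/3))/12)*sin(2^(1/3)*b*(-2^(1/3)*(sqrt(77) + 9)^(1/3) + 2/(sqrt(77) + 9)^(1/3))/4) + C2*exp(2^(1/3)*sqrt(3)*b*(2/(sqrt(77) + 9)^(1/3) + 2^(1/3)*(sqrt(77) + 9)^(1/3))/12)*cos(2^(1/3)*b*(-2^(1/3)*(sqrt(77) + 9)^(1/3) + 2/(sqrt(77) + 9)^(1/3))/4) + C3*exp(-2^(1/3)*sqrt(3)*b*(2/(sqrt(77) + 9)^(1/3) + 2^(1/3)*(sqrt(77) + 9)^(1/3))/6) - sqrt(6)*b^2/3 - 4*sqrt(3)*b/3 - 2*sqrt(2)*b/3 - 4/3 - 2*sqrt(6)/9


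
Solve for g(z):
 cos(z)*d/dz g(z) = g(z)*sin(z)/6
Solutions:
 g(z) = C1/cos(z)^(1/6)


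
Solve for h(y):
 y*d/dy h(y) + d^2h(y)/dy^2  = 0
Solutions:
 h(y) = C1 + C2*erf(sqrt(2)*y/2)


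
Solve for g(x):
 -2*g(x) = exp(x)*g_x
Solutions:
 g(x) = C1*exp(2*exp(-x))


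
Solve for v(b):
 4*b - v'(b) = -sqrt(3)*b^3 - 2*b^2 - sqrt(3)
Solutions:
 v(b) = C1 + sqrt(3)*b^4/4 + 2*b^3/3 + 2*b^2 + sqrt(3)*b


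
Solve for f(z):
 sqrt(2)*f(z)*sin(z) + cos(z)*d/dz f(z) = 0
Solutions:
 f(z) = C1*cos(z)^(sqrt(2))


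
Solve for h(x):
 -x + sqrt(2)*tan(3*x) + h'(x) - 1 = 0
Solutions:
 h(x) = C1 + x^2/2 + x + sqrt(2)*log(cos(3*x))/3


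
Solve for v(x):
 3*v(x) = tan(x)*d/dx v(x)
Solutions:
 v(x) = C1*sin(x)^3


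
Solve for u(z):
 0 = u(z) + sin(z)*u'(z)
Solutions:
 u(z) = C1*sqrt(cos(z) + 1)/sqrt(cos(z) - 1)


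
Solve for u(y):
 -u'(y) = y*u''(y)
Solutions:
 u(y) = C1 + C2*log(y)


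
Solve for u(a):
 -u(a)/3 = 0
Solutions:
 u(a) = 0


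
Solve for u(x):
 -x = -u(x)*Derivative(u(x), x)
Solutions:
 u(x) = -sqrt(C1 + x^2)
 u(x) = sqrt(C1 + x^2)


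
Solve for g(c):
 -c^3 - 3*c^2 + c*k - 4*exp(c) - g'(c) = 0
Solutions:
 g(c) = C1 - c^4/4 - c^3 + c^2*k/2 - 4*exp(c)


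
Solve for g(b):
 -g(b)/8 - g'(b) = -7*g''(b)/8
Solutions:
 g(b) = C1*exp(b*(4 - sqrt(23))/7) + C2*exp(b*(4 + sqrt(23))/7)


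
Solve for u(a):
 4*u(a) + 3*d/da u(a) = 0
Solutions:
 u(a) = C1*exp(-4*a/3)


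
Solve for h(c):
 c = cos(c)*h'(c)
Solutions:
 h(c) = C1 + Integral(c/cos(c), c)


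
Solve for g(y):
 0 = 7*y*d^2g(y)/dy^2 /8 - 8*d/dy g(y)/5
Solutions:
 g(y) = C1 + C2*y^(99/35)


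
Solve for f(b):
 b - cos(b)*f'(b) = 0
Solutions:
 f(b) = C1 + Integral(b/cos(b), b)


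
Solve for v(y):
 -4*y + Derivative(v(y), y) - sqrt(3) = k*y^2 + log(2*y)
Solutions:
 v(y) = C1 + k*y^3/3 + 2*y^2 + y*log(y) - y + y*log(2) + sqrt(3)*y


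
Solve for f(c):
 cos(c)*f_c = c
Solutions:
 f(c) = C1 + Integral(c/cos(c), c)


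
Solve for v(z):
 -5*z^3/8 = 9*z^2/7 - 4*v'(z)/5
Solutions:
 v(z) = C1 + 25*z^4/128 + 15*z^3/28


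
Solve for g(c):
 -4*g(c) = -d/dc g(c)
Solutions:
 g(c) = C1*exp(4*c)


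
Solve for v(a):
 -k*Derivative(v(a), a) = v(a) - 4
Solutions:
 v(a) = C1*exp(-a/k) + 4


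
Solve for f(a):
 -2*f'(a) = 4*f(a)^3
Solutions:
 f(a) = -sqrt(2)*sqrt(-1/(C1 - 2*a))/2
 f(a) = sqrt(2)*sqrt(-1/(C1 - 2*a))/2


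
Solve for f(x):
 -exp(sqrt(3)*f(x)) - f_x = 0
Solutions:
 f(x) = sqrt(3)*(2*log(1/(C1 + x)) - log(3))/6


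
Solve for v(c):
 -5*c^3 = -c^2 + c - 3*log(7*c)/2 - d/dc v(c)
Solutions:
 v(c) = C1 + 5*c^4/4 - c^3/3 + c^2/2 - 3*c*log(c)/2 - 3*c*log(7)/2 + 3*c/2


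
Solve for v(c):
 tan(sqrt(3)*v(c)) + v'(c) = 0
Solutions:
 v(c) = sqrt(3)*(pi - asin(C1*exp(-sqrt(3)*c)))/3
 v(c) = sqrt(3)*asin(C1*exp(-sqrt(3)*c))/3


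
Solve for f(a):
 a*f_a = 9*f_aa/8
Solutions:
 f(a) = C1 + C2*erfi(2*a/3)


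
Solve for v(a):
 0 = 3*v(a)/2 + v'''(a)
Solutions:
 v(a) = C3*exp(-2^(2/3)*3^(1/3)*a/2) + (C1*sin(2^(2/3)*3^(5/6)*a/4) + C2*cos(2^(2/3)*3^(5/6)*a/4))*exp(2^(2/3)*3^(1/3)*a/4)


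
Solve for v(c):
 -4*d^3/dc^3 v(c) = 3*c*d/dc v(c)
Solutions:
 v(c) = C1 + Integral(C2*airyai(-6^(1/3)*c/2) + C3*airybi(-6^(1/3)*c/2), c)


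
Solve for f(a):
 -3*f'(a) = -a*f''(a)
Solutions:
 f(a) = C1 + C2*a^4


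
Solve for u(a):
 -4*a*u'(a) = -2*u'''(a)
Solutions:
 u(a) = C1 + Integral(C2*airyai(2^(1/3)*a) + C3*airybi(2^(1/3)*a), a)


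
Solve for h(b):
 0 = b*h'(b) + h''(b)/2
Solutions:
 h(b) = C1 + C2*erf(b)


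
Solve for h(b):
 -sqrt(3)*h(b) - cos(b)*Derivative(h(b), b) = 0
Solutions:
 h(b) = C1*(sin(b) - 1)^(sqrt(3)/2)/(sin(b) + 1)^(sqrt(3)/2)


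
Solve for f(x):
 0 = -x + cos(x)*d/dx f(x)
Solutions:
 f(x) = C1 + Integral(x/cos(x), x)


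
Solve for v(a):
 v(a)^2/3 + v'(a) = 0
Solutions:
 v(a) = 3/(C1 + a)


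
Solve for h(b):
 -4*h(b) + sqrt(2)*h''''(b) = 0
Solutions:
 h(b) = C1*exp(-2^(3/8)*b) + C2*exp(2^(3/8)*b) + C3*sin(2^(3/8)*b) + C4*cos(2^(3/8)*b)


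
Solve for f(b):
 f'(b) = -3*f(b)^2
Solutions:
 f(b) = 1/(C1 + 3*b)


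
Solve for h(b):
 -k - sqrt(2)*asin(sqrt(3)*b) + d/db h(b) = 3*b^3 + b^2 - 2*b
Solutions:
 h(b) = C1 + 3*b^4/4 + b^3/3 - b^2 + b*k + sqrt(2)*(b*asin(sqrt(3)*b) + sqrt(3)*sqrt(1 - 3*b^2)/3)


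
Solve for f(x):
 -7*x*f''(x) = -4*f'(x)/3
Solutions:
 f(x) = C1 + C2*x^(25/21)


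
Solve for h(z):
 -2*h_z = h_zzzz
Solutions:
 h(z) = C1 + C4*exp(-2^(1/3)*z) + (C2*sin(2^(1/3)*sqrt(3)*z/2) + C3*cos(2^(1/3)*sqrt(3)*z/2))*exp(2^(1/3)*z/2)


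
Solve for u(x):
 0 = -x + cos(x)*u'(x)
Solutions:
 u(x) = C1 + Integral(x/cos(x), x)


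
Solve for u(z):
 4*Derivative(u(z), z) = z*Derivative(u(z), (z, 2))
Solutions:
 u(z) = C1 + C2*z^5


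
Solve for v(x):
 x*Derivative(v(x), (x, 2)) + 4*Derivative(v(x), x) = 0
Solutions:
 v(x) = C1 + C2/x^3


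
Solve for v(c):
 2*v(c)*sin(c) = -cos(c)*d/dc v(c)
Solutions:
 v(c) = C1*cos(c)^2


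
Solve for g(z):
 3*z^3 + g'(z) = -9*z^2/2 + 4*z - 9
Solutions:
 g(z) = C1 - 3*z^4/4 - 3*z^3/2 + 2*z^2 - 9*z


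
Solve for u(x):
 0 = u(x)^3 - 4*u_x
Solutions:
 u(x) = -sqrt(2)*sqrt(-1/(C1 + x))
 u(x) = sqrt(2)*sqrt(-1/(C1 + x))


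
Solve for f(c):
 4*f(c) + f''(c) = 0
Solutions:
 f(c) = C1*sin(2*c) + C2*cos(2*c)


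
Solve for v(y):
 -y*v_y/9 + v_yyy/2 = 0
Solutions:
 v(y) = C1 + Integral(C2*airyai(6^(1/3)*y/3) + C3*airybi(6^(1/3)*y/3), y)


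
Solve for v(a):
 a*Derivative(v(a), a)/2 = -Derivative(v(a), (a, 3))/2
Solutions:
 v(a) = C1 + Integral(C2*airyai(-a) + C3*airybi(-a), a)


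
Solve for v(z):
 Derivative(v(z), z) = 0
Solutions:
 v(z) = C1


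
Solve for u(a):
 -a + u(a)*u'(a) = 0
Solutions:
 u(a) = -sqrt(C1 + a^2)
 u(a) = sqrt(C1 + a^2)


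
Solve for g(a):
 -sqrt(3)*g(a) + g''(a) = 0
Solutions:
 g(a) = C1*exp(-3^(1/4)*a) + C2*exp(3^(1/4)*a)


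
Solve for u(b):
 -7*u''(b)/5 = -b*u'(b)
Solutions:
 u(b) = C1 + C2*erfi(sqrt(70)*b/14)


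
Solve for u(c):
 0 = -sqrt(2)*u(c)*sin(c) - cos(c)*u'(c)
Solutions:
 u(c) = C1*cos(c)^(sqrt(2))


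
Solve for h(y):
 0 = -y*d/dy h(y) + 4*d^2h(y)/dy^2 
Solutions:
 h(y) = C1 + C2*erfi(sqrt(2)*y/4)


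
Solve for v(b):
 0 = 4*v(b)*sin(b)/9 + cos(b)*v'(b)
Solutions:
 v(b) = C1*cos(b)^(4/9)


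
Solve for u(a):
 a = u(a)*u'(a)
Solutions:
 u(a) = -sqrt(C1 + a^2)
 u(a) = sqrt(C1 + a^2)


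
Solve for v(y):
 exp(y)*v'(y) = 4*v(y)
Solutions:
 v(y) = C1*exp(-4*exp(-y))


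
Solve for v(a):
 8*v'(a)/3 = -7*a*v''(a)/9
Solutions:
 v(a) = C1 + C2/a^(17/7)


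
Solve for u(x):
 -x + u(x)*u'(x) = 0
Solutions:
 u(x) = -sqrt(C1 + x^2)
 u(x) = sqrt(C1 + x^2)


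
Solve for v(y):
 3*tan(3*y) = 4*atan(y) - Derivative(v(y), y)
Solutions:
 v(y) = C1 + 4*y*atan(y) - 2*log(y^2 + 1) + log(cos(3*y))


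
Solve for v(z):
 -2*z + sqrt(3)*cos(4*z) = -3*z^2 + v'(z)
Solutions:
 v(z) = C1 + z^3 - z^2 + sqrt(3)*sin(4*z)/4


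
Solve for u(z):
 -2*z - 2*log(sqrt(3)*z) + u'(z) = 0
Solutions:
 u(z) = C1 + z^2 + 2*z*log(z) - 2*z + z*log(3)


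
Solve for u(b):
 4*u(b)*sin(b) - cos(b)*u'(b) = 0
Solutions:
 u(b) = C1/cos(b)^4


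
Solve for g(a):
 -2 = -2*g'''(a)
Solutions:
 g(a) = C1 + C2*a + C3*a^2 + a^3/6


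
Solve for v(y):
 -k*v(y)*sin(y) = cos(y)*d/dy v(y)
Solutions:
 v(y) = C1*exp(k*log(cos(y)))


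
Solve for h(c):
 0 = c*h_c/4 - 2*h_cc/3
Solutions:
 h(c) = C1 + C2*erfi(sqrt(3)*c/4)


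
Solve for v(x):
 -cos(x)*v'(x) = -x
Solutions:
 v(x) = C1 + Integral(x/cos(x), x)


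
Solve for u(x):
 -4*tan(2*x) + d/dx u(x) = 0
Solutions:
 u(x) = C1 - 2*log(cos(2*x))


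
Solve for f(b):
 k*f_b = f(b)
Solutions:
 f(b) = C1*exp(b/k)


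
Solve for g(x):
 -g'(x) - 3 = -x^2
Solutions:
 g(x) = C1 + x^3/3 - 3*x


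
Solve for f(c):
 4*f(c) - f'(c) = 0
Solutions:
 f(c) = C1*exp(4*c)


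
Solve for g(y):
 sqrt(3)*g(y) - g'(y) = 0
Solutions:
 g(y) = C1*exp(sqrt(3)*y)


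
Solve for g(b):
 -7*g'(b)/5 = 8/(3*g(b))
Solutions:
 g(b) = -sqrt(C1 - 1680*b)/21
 g(b) = sqrt(C1 - 1680*b)/21


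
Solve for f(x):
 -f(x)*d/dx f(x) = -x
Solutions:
 f(x) = -sqrt(C1 + x^2)
 f(x) = sqrt(C1 + x^2)


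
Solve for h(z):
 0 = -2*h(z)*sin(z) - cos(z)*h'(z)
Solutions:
 h(z) = C1*cos(z)^2


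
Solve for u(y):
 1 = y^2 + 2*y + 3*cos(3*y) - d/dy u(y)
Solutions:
 u(y) = C1 + y^3/3 + y^2 - y + sin(3*y)


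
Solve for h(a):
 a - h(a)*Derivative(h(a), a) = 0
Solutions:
 h(a) = -sqrt(C1 + a^2)
 h(a) = sqrt(C1 + a^2)


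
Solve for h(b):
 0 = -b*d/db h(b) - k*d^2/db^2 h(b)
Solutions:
 h(b) = C1 + C2*sqrt(k)*erf(sqrt(2)*b*sqrt(1/k)/2)


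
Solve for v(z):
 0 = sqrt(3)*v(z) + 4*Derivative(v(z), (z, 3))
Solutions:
 v(z) = C3*exp(-2^(1/3)*3^(1/6)*z/2) + (C1*sin(2^(1/3)*3^(2/3)*z/4) + C2*cos(2^(1/3)*3^(2/3)*z/4))*exp(2^(1/3)*3^(1/6)*z/4)


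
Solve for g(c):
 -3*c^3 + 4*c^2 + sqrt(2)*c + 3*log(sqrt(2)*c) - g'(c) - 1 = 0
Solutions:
 g(c) = C1 - 3*c^4/4 + 4*c^3/3 + sqrt(2)*c^2/2 + 3*c*log(c) - 4*c + 3*c*log(2)/2


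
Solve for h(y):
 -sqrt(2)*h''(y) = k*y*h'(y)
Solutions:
 h(y) = Piecewise((-2^(3/4)*sqrt(pi)*C1*erf(2^(1/4)*sqrt(k)*y/2)/(2*sqrt(k)) - C2, (k > 0) | (k < 0)), (-C1*y - C2, True))


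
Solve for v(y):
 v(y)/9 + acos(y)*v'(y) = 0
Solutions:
 v(y) = C1*exp(-Integral(1/acos(y), y)/9)


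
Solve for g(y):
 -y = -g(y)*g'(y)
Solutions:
 g(y) = -sqrt(C1 + y^2)
 g(y) = sqrt(C1 + y^2)


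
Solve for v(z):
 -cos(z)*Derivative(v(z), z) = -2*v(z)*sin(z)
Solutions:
 v(z) = C1/cos(z)^2


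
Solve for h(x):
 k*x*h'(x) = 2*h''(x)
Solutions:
 h(x) = Piecewise((-sqrt(pi)*C1*erf(x*sqrt(-k)/2)/sqrt(-k) - C2, (k > 0) | (k < 0)), (-C1*x - C2, True))


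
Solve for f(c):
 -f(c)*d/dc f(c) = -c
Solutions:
 f(c) = -sqrt(C1 + c^2)
 f(c) = sqrt(C1 + c^2)


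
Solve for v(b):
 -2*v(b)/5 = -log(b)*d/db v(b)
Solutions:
 v(b) = C1*exp(2*li(b)/5)


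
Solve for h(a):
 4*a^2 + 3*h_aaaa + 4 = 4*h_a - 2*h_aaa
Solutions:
 h(a) = C1 + C2*exp(-a*(2*2^(2/3)/(9*sqrt(705) + 239)^(1/3) + 4 + 2^(1/3)*(9*sqrt(705) + 239)^(1/3))/18)*sin(2^(1/3)*sqrt(3)*a*(-(9*sqrt(705) + 239)^(1/3) + 2*2^(1/3)/(9*sqrt(705) + 239)^(1/3))/18) + C3*exp(-a*(2*2^(2/3)/(9*sqrt(705) + 239)^(1/3) + 4 + 2^(1/3)*(9*sqrt(705) + 239)^(1/3))/18)*cos(2^(1/3)*sqrt(3)*a*(-(9*sqrt(705) + 239)^(1/3) + 2*2^(1/3)/(9*sqrt(705) + 239)^(1/3))/18) + C4*exp(a*(-2 + 2*2^(2/3)/(9*sqrt(705) + 239)^(1/3) + 2^(1/3)*(9*sqrt(705) + 239)^(1/3))/9) + a^3/3 + 2*a


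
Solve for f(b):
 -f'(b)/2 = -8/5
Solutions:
 f(b) = C1 + 16*b/5


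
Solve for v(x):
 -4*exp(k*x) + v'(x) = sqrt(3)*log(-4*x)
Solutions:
 v(x) = C1 + sqrt(3)*x*log(-x) + sqrt(3)*x*(-1 + 2*log(2)) + Piecewise((4*exp(k*x)/k, Ne(k, 0)), (4*x, True))


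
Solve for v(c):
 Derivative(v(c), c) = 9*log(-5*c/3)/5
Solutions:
 v(c) = C1 + 9*c*log(-c)/5 + 9*c*(-log(3) - 1 + log(5))/5


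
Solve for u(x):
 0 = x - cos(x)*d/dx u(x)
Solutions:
 u(x) = C1 + Integral(x/cos(x), x)


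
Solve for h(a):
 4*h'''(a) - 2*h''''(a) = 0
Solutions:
 h(a) = C1 + C2*a + C3*a^2 + C4*exp(2*a)


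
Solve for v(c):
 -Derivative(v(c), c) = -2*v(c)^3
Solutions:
 v(c) = -sqrt(2)*sqrt(-1/(C1 + 2*c))/2
 v(c) = sqrt(2)*sqrt(-1/(C1 + 2*c))/2


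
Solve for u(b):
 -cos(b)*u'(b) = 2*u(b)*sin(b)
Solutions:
 u(b) = C1*cos(b)^2


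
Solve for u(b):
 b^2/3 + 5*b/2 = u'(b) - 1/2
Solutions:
 u(b) = C1 + b^3/9 + 5*b^2/4 + b/2


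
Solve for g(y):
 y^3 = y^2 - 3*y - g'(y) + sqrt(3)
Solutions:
 g(y) = C1 - y^4/4 + y^3/3 - 3*y^2/2 + sqrt(3)*y


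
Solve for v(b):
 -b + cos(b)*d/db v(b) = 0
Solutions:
 v(b) = C1 + Integral(b/cos(b), b)


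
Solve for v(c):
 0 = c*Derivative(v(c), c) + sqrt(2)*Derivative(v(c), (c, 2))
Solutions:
 v(c) = C1 + C2*erf(2^(1/4)*c/2)


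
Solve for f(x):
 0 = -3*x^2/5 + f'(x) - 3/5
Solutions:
 f(x) = C1 + x^3/5 + 3*x/5


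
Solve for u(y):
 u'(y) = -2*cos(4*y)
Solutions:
 u(y) = C1 - sin(4*y)/2


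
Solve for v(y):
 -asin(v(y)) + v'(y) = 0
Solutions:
 Integral(1/asin(_y), (_y, v(y))) = C1 + y


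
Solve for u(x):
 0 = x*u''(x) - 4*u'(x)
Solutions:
 u(x) = C1 + C2*x^5


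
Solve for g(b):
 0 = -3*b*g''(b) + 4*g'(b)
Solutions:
 g(b) = C1 + C2*b^(7/3)


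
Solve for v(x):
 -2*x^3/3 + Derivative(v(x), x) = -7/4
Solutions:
 v(x) = C1 + x^4/6 - 7*x/4


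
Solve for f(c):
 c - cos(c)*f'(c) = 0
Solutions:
 f(c) = C1 + Integral(c/cos(c), c)


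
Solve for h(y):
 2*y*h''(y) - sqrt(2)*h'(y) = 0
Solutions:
 h(y) = C1 + C2*y^(sqrt(2)/2 + 1)


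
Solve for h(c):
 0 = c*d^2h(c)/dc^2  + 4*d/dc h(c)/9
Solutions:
 h(c) = C1 + C2*c^(5/9)


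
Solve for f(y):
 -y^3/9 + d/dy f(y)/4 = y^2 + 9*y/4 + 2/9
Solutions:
 f(y) = C1 + y^4/9 + 4*y^3/3 + 9*y^2/2 + 8*y/9


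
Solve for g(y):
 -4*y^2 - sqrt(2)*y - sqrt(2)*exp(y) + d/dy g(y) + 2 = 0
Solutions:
 g(y) = C1 + 4*y^3/3 + sqrt(2)*y^2/2 - 2*y + sqrt(2)*exp(y)


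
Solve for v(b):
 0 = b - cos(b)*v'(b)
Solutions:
 v(b) = C1 + Integral(b/cos(b), b)


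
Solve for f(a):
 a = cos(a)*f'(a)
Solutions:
 f(a) = C1 + Integral(a/cos(a), a)


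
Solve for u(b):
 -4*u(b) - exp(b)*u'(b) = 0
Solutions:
 u(b) = C1*exp(4*exp(-b))


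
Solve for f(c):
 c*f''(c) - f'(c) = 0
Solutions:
 f(c) = C1 + C2*c^2


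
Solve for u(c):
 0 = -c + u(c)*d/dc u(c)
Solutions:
 u(c) = -sqrt(C1 + c^2)
 u(c) = sqrt(C1 + c^2)


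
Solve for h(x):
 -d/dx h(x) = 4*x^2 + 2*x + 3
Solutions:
 h(x) = C1 - 4*x^3/3 - x^2 - 3*x


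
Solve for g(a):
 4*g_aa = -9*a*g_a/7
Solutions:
 g(a) = C1 + C2*erf(3*sqrt(14)*a/28)


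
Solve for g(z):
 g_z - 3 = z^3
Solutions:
 g(z) = C1 + z^4/4 + 3*z


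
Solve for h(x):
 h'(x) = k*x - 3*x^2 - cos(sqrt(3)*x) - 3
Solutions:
 h(x) = C1 + k*x^2/2 - x^3 - 3*x - sqrt(3)*sin(sqrt(3)*x)/3


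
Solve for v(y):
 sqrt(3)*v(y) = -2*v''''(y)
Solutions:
 v(y) = (C1*sin(2^(1/4)*3^(1/8)*y/2) + C2*cos(2^(1/4)*3^(1/8)*y/2))*exp(-2^(1/4)*3^(1/8)*y/2) + (C3*sin(2^(1/4)*3^(1/8)*y/2) + C4*cos(2^(1/4)*3^(1/8)*y/2))*exp(2^(1/4)*3^(1/8)*y/2)


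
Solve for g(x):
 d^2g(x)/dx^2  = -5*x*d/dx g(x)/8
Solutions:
 g(x) = C1 + C2*erf(sqrt(5)*x/4)


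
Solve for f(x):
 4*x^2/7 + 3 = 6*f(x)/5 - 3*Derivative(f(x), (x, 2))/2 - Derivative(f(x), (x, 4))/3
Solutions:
 f(x) = C1*exp(-sqrt(15)*x*sqrt(-15 + sqrt(385))/10) + C2*exp(sqrt(15)*x*sqrt(-15 + sqrt(385))/10) + C3*sin(sqrt(15)*x*sqrt(15 + sqrt(385))/10) + C4*cos(sqrt(15)*x*sqrt(15 + sqrt(385))/10) + 10*x^2/21 + 155/42


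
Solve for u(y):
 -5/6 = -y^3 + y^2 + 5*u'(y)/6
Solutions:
 u(y) = C1 + 3*y^4/10 - 2*y^3/5 - y


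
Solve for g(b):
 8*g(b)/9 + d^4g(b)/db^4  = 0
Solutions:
 g(b) = (C1*sin(2^(1/4)*sqrt(3)*b/3) + C2*cos(2^(1/4)*sqrt(3)*b/3))*exp(-2^(1/4)*sqrt(3)*b/3) + (C3*sin(2^(1/4)*sqrt(3)*b/3) + C4*cos(2^(1/4)*sqrt(3)*b/3))*exp(2^(1/4)*sqrt(3)*b/3)


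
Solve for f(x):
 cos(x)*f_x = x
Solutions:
 f(x) = C1 + Integral(x/cos(x), x)


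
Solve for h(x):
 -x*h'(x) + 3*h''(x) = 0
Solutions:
 h(x) = C1 + C2*erfi(sqrt(6)*x/6)


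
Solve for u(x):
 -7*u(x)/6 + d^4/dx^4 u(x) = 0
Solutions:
 u(x) = C1*exp(-6^(3/4)*7^(1/4)*x/6) + C2*exp(6^(3/4)*7^(1/4)*x/6) + C3*sin(6^(3/4)*7^(1/4)*x/6) + C4*cos(6^(3/4)*7^(1/4)*x/6)


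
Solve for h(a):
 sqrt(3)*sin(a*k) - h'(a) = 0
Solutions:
 h(a) = C1 - sqrt(3)*cos(a*k)/k


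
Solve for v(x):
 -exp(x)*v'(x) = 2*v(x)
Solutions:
 v(x) = C1*exp(2*exp(-x))


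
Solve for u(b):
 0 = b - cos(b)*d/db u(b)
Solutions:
 u(b) = C1 + Integral(b/cos(b), b)


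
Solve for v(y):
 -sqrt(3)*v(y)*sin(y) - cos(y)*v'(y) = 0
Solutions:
 v(y) = C1*cos(y)^(sqrt(3))


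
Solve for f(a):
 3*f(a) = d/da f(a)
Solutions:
 f(a) = C1*exp(3*a)


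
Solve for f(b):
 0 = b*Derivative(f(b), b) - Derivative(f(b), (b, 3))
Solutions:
 f(b) = C1 + Integral(C2*airyai(b) + C3*airybi(b), b)


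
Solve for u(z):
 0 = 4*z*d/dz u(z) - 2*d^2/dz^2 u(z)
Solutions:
 u(z) = C1 + C2*erfi(z)


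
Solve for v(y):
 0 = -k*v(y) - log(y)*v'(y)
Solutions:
 v(y) = C1*exp(-k*li(y))


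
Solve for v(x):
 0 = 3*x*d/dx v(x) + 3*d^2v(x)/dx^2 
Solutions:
 v(x) = C1 + C2*erf(sqrt(2)*x/2)


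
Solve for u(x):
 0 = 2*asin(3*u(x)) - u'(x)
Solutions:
 Integral(1/asin(3*_y), (_y, u(x))) = C1 + 2*x


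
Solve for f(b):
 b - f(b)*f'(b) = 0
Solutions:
 f(b) = -sqrt(C1 + b^2)
 f(b) = sqrt(C1 + b^2)


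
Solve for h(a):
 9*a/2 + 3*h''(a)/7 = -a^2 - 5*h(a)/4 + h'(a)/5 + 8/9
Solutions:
 h(a) = -4*a^2/5 - 482*a/125 + (C1*sin(2*sqrt(161)*a/15) + C2*cos(2*sqrt(161)*a/15))*exp(7*a/30) + 126536/196875


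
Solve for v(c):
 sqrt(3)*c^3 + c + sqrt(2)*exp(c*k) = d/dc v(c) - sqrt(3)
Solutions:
 v(c) = C1 + sqrt(3)*c^4/4 + c^2/2 + sqrt(3)*c + sqrt(2)*exp(c*k)/k


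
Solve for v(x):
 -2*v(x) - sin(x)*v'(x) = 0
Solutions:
 v(x) = C1*(cos(x) + 1)/(cos(x) - 1)


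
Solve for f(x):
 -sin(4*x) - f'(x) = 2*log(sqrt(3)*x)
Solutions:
 f(x) = C1 - 2*x*log(x) - x*log(3) + 2*x + cos(4*x)/4


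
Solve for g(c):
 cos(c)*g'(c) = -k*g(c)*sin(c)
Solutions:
 g(c) = C1*exp(k*log(cos(c)))


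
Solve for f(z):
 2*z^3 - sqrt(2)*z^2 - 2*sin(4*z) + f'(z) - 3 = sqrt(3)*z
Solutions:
 f(z) = C1 - z^4/2 + sqrt(2)*z^3/3 + sqrt(3)*z^2/2 + 3*z - cos(4*z)/2


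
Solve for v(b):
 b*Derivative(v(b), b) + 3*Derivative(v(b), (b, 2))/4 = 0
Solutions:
 v(b) = C1 + C2*erf(sqrt(6)*b/3)


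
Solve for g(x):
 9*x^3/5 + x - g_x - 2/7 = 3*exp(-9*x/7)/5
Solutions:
 g(x) = C1 + 9*x^4/20 + x^2/2 - 2*x/7 + 7*exp(-9*x/7)/15


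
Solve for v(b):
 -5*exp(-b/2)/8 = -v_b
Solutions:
 v(b) = C1 - 5*exp(-b/2)/4


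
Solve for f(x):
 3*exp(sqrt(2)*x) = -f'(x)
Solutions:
 f(x) = C1 - 3*sqrt(2)*exp(sqrt(2)*x)/2


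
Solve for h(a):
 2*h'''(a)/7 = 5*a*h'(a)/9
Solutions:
 h(a) = C1 + Integral(C2*airyai(420^(1/3)*a/6) + C3*airybi(420^(1/3)*a/6), a)


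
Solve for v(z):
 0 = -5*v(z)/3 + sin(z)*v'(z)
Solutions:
 v(z) = C1*(cos(z) - 1)^(5/6)/(cos(z) + 1)^(5/6)


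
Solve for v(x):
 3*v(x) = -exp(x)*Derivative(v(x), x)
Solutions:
 v(x) = C1*exp(3*exp(-x))


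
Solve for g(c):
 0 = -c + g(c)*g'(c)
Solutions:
 g(c) = -sqrt(C1 + c^2)
 g(c) = sqrt(C1 + c^2)


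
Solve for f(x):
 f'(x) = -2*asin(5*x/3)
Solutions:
 f(x) = C1 - 2*x*asin(5*x/3) - 2*sqrt(9 - 25*x^2)/5


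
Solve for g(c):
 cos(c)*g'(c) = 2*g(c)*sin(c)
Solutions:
 g(c) = C1/cos(c)^2


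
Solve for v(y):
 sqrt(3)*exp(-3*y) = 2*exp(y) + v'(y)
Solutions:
 v(y) = C1 - 2*exp(y) - sqrt(3)*exp(-3*y)/3


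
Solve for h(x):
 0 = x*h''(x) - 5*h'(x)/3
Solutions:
 h(x) = C1 + C2*x^(8/3)


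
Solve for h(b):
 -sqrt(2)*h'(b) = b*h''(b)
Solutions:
 h(b) = C1 + C2*b^(1 - sqrt(2))


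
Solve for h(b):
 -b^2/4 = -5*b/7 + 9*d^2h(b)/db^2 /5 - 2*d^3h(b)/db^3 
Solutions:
 h(b) = C1 + C2*b + C3*exp(9*b/10) - 5*b^4/432 + 25*b^3/1701 + 250*b^2/5103


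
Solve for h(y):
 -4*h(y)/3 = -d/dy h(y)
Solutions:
 h(y) = C1*exp(4*y/3)


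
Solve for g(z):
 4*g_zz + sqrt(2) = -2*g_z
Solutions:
 g(z) = C1 + C2*exp(-z/2) - sqrt(2)*z/2


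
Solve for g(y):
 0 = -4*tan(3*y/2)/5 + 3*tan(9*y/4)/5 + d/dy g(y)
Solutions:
 g(y) = C1 - 8*log(cos(3*y/2))/15 + 4*log(cos(9*y/4))/15


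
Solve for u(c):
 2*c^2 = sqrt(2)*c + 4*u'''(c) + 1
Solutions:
 u(c) = C1 + C2*c + C3*c^2 + c^5/120 - sqrt(2)*c^4/96 - c^3/24


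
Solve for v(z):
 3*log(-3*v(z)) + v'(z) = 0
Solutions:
 Integral(1/(log(-_y) + log(3)), (_y, v(z)))/3 = C1 - z


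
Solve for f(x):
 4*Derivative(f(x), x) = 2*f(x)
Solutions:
 f(x) = C1*exp(x/2)


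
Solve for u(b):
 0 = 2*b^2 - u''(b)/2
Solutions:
 u(b) = C1 + C2*b + b^4/3


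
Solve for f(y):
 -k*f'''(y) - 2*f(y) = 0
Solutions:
 f(y) = C1*exp(2^(1/3)*y*(-1/k)^(1/3)) + C2*exp(2^(1/3)*y*(-1/k)^(1/3)*(-1 + sqrt(3)*I)/2) + C3*exp(-2^(1/3)*y*(-1/k)^(1/3)*(1 + sqrt(3)*I)/2)


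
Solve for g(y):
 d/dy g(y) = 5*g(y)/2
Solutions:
 g(y) = C1*exp(5*y/2)


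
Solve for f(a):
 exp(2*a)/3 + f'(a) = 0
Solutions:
 f(a) = C1 - exp(2*a)/6


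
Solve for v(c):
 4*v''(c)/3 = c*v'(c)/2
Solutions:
 v(c) = C1 + C2*erfi(sqrt(3)*c/4)


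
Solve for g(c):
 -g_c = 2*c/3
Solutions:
 g(c) = C1 - c^2/3


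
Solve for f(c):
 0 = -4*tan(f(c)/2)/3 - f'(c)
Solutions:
 f(c) = -2*asin(C1*exp(-2*c/3)) + 2*pi
 f(c) = 2*asin(C1*exp(-2*c/3))


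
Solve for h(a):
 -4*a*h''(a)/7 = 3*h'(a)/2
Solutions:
 h(a) = C1 + C2/a^(13/8)


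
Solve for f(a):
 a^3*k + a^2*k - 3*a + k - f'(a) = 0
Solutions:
 f(a) = C1 + a^4*k/4 + a^3*k/3 - 3*a^2/2 + a*k


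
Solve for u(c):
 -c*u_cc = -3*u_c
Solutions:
 u(c) = C1 + C2*c^4


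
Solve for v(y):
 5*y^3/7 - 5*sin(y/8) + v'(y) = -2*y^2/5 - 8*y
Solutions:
 v(y) = C1 - 5*y^4/28 - 2*y^3/15 - 4*y^2 - 40*cos(y/8)


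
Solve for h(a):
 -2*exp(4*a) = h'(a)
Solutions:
 h(a) = C1 - exp(4*a)/2


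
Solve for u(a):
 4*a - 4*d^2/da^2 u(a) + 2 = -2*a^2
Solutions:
 u(a) = C1 + C2*a + a^4/24 + a^3/6 + a^2/4


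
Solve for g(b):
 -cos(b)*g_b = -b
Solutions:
 g(b) = C1 + Integral(b/cos(b), b)


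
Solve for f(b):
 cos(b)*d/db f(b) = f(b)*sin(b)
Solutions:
 f(b) = C1/cos(b)


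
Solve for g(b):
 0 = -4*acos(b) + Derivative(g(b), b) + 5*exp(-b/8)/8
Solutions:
 g(b) = C1 + 4*b*acos(b) - 4*sqrt(1 - b^2) + 5*exp(-b/8)


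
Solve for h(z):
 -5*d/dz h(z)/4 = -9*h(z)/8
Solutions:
 h(z) = C1*exp(9*z/10)


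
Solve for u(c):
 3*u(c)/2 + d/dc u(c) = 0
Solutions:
 u(c) = C1*exp(-3*c/2)


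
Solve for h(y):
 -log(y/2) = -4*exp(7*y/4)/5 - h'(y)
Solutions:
 h(y) = C1 + y*log(y) + y*(-1 - log(2)) - 16*exp(7*y/4)/35


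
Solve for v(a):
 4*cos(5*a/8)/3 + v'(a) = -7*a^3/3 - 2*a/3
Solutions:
 v(a) = C1 - 7*a^4/12 - a^2/3 - 32*sin(5*a/8)/15


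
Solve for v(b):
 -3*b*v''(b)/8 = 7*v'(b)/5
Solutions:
 v(b) = C1 + C2/b^(41/15)


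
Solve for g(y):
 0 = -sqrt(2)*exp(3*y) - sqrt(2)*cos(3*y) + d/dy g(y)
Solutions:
 g(y) = C1 + sqrt(2)*exp(3*y)/3 + sqrt(2)*sin(3*y)/3


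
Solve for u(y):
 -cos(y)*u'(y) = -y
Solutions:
 u(y) = C1 + Integral(y/cos(y), y)


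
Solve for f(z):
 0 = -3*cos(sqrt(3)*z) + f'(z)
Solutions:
 f(z) = C1 + sqrt(3)*sin(sqrt(3)*z)


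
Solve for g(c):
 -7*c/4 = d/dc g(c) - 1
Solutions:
 g(c) = C1 - 7*c^2/8 + c


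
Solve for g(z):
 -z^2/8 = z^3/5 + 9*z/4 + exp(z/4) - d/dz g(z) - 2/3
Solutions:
 g(z) = C1 + z^4/20 + z^3/24 + 9*z^2/8 - 2*z/3 + 4*exp(z/4)


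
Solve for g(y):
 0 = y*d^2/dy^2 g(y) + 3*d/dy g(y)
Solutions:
 g(y) = C1 + C2/y^2


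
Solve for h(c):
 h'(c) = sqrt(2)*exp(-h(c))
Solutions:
 h(c) = log(C1 + sqrt(2)*c)


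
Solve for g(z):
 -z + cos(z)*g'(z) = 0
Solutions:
 g(z) = C1 + Integral(z/cos(z), z)


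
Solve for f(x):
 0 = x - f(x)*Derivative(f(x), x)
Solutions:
 f(x) = -sqrt(C1 + x^2)
 f(x) = sqrt(C1 + x^2)


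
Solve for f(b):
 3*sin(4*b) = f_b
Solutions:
 f(b) = C1 - 3*cos(4*b)/4


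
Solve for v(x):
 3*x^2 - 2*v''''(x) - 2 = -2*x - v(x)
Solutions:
 v(x) = C1*exp(-2^(3/4)*x/2) + C2*exp(2^(3/4)*x/2) + C3*sin(2^(3/4)*x/2) + C4*cos(2^(3/4)*x/2) - 3*x^2 - 2*x + 2


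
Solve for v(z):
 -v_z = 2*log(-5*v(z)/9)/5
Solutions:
 5*Integral(1/(log(-_y) - 2*log(3) + log(5)), (_y, v(z)))/2 = C1 - z


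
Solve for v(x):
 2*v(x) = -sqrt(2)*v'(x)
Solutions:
 v(x) = C1*exp(-sqrt(2)*x)


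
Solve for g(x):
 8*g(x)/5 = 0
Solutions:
 g(x) = 0


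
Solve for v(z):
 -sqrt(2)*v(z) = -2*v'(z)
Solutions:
 v(z) = C1*exp(sqrt(2)*z/2)


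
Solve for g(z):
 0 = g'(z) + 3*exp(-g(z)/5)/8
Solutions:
 g(z) = 5*log(C1 - 3*z/40)


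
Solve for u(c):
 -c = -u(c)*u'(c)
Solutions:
 u(c) = -sqrt(C1 + c^2)
 u(c) = sqrt(C1 + c^2)


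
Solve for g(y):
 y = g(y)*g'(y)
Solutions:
 g(y) = -sqrt(C1 + y^2)
 g(y) = sqrt(C1 + y^2)


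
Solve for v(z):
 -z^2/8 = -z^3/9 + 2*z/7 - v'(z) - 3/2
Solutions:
 v(z) = C1 - z^4/36 + z^3/24 + z^2/7 - 3*z/2


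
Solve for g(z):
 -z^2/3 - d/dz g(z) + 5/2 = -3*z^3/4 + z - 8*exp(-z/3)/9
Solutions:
 g(z) = C1 + 3*z^4/16 - z^3/9 - z^2/2 + 5*z/2 - 8*exp(-z/3)/3


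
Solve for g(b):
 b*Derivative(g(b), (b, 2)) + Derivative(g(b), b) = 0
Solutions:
 g(b) = C1 + C2*log(b)


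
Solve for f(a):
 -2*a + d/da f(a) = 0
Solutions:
 f(a) = C1 + a^2


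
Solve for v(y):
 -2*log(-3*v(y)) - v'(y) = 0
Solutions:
 Integral(1/(log(-_y) + log(3)), (_y, v(y)))/2 = C1 - y


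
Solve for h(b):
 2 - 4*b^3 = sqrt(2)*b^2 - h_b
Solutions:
 h(b) = C1 + b^4 + sqrt(2)*b^3/3 - 2*b


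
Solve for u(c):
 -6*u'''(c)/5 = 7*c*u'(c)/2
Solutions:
 u(c) = C1 + Integral(C2*airyai(-630^(1/3)*c/6) + C3*airybi(-630^(1/3)*c/6), c)


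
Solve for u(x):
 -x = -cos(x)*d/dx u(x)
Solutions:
 u(x) = C1 + Integral(x/cos(x), x)


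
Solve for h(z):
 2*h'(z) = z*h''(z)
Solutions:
 h(z) = C1 + C2*z^3


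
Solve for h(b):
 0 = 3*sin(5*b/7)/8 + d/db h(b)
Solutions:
 h(b) = C1 + 21*cos(5*b/7)/40


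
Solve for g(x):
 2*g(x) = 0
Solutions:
 g(x) = 0


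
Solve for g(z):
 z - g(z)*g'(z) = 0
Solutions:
 g(z) = -sqrt(C1 + z^2)
 g(z) = sqrt(C1 + z^2)


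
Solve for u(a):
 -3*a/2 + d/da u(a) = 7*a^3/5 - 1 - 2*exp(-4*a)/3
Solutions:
 u(a) = C1 + 7*a^4/20 + 3*a^2/4 - a + exp(-4*a)/6


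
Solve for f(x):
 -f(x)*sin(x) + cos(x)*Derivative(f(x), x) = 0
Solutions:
 f(x) = C1/cos(x)


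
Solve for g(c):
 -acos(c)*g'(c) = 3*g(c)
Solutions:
 g(c) = C1*exp(-3*Integral(1/acos(c), c))


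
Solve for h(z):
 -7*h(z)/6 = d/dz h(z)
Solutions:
 h(z) = C1*exp(-7*z/6)


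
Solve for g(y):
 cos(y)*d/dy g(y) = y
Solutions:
 g(y) = C1 + Integral(y/cos(y), y)


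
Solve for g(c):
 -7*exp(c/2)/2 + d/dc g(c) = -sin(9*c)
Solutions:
 g(c) = C1 + 7*exp(c/2) + cos(9*c)/9


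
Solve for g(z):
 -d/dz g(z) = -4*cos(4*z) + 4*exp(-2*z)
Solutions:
 g(z) = C1 + sin(4*z) + 2*exp(-2*z)


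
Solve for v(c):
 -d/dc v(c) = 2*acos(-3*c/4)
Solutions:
 v(c) = C1 - 2*c*acos(-3*c/4) - 2*sqrt(16 - 9*c^2)/3


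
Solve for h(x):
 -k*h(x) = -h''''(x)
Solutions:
 h(x) = C1*exp(-k^(1/4)*x) + C2*exp(k^(1/4)*x) + C3*exp(-I*k^(1/4)*x) + C4*exp(I*k^(1/4)*x)


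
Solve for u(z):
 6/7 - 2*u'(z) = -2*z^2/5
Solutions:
 u(z) = C1 + z^3/15 + 3*z/7


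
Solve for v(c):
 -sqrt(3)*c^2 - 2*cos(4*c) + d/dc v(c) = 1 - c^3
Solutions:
 v(c) = C1 - c^4/4 + sqrt(3)*c^3/3 + c + sin(4*c)/2


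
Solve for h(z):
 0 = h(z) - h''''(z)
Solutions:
 h(z) = C1*exp(-z) + C2*exp(z) + C3*sin(z) + C4*cos(z)


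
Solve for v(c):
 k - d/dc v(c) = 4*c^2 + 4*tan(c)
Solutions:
 v(c) = C1 - 4*c^3/3 + c*k + 4*log(cos(c))


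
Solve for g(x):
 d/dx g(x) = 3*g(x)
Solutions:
 g(x) = C1*exp(3*x)


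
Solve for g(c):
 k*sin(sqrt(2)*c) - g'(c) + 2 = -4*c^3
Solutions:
 g(c) = C1 + c^4 + 2*c - sqrt(2)*k*cos(sqrt(2)*c)/2


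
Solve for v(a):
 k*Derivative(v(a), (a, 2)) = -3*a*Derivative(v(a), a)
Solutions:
 v(a) = C1 + C2*sqrt(k)*erf(sqrt(6)*a*sqrt(1/k)/2)


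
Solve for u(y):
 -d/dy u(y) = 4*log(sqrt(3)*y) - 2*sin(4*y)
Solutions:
 u(y) = C1 - 4*y*log(y) - 2*y*log(3) + 4*y - cos(4*y)/2


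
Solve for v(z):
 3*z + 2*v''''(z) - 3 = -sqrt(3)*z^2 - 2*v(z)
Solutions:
 v(z) = -sqrt(3)*z^2/2 - 3*z/2 + (C1*sin(sqrt(2)*z/2) + C2*cos(sqrt(2)*z/2))*exp(-sqrt(2)*z/2) + (C3*sin(sqrt(2)*z/2) + C4*cos(sqrt(2)*z/2))*exp(sqrt(2)*z/2) + 3/2


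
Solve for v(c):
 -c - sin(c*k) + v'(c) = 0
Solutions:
 v(c) = C1 + c^2/2 - cos(c*k)/k


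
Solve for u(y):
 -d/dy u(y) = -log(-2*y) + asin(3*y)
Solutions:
 u(y) = C1 + y*log(-y) - y*asin(3*y) - y + y*log(2) - sqrt(1 - 9*y^2)/3


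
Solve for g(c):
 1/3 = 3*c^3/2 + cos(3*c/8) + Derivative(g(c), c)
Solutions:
 g(c) = C1 - 3*c^4/8 + c/3 - 8*sin(3*c/8)/3


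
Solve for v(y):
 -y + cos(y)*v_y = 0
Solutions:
 v(y) = C1 + Integral(y/cos(y), y)


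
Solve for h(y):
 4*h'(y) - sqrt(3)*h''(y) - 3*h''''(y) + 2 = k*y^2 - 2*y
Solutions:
 h(y) = C1 + C2*exp(y*(-(18 + sqrt(3)*sqrt(sqrt(3) + 108))^(1/3) + sqrt(3)/(18 + sqrt(3)*sqrt(sqrt(3) + 108))^(1/3))/6)*sin(y*(3/(18 + sqrt(3)*sqrt(sqrt(3) + 108))^(1/3) + sqrt(3)*(18 + sqrt(3)*sqrt(sqrt(3) + 108))^(1/3))/6) + C3*exp(y*(-(18 + sqrt(3)*sqrt(sqrt(3) + 108))^(1/3) + sqrt(3)/(18 + sqrt(3)*sqrt(sqrt(3) + 108))^(1/3))/6)*cos(y*(3/(18 + sqrt(3)*sqrt(sqrt(3) + 108))^(1/3) + sqrt(3)*(18 + sqrt(3)*sqrt(sqrt(3) + 108))^(1/3))/6) + C4*exp(-y*(-(18 + sqrt(3)*sqrt(sqrt(3) + 108))^(1/3) + sqrt(3)/(18 + sqrt(3)*sqrt(sqrt(3) + 108))^(1/3))/3) + k*y^3/12 + sqrt(3)*k*y^2/16 + 3*k*y/32 - y^2/4 - y/2 - sqrt(3)*y/8


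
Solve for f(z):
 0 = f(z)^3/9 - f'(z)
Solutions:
 f(z) = -3*sqrt(2)*sqrt(-1/(C1 + z))/2
 f(z) = 3*sqrt(2)*sqrt(-1/(C1 + z))/2


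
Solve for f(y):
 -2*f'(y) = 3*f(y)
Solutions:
 f(y) = C1*exp(-3*y/2)


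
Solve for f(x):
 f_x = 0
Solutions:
 f(x) = C1


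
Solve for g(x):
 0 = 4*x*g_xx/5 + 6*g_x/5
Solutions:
 g(x) = C1 + C2/sqrt(x)


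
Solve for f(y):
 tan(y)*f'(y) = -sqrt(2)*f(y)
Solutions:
 f(y) = C1/sin(y)^(sqrt(2))


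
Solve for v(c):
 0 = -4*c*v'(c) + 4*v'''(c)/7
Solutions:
 v(c) = C1 + Integral(C2*airyai(7^(1/3)*c) + C3*airybi(7^(1/3)*c), c)


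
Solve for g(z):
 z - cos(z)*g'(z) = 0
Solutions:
 g(z) = C1 + Integral(z/cos(z), z)


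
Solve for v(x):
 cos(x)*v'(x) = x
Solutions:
 v(x) = C1 + Integral(x/cos(x), x)


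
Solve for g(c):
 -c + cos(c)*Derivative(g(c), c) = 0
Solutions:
 g(c) = C1 + Integral(c/cos(c), c)


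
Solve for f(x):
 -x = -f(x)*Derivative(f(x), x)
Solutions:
 f(x) = -sqrt(C1 + x^2)
 f(x) = sqrt(C1 + x^2)


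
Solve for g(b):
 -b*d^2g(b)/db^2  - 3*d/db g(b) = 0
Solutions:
 g(b) = C1 + C2/b^2


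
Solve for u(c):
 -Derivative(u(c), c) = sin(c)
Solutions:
 u(c) = C1 + cos(c)


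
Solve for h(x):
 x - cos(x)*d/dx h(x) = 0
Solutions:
 h(x) = C1 + Integral(x/cos(x), x)


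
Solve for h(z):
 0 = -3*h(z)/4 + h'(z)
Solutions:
 h(z) = C1*exp(3*z/4)


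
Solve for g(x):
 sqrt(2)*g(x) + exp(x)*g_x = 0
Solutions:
 g(x) = C1*exp(sqrt(2)*exp(-x))


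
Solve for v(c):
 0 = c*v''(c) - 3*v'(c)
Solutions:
 v(c) = C1 + C2*c^4


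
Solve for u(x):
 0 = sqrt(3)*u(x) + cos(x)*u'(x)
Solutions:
 u(x) = C1*(sin(x) - 1)^(sqrt(3)/2)/(sin(x) + 1)^(sqrt(3)/2)


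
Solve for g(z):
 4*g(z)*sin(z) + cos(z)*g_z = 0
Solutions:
 g(z) = C1*cos(z)^4


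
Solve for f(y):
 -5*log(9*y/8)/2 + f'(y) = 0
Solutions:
 f(y) = C1 + 5*y*log(y)/2 - 15*y*log(2)/2 - 5*y/2 + 5*y*log(3)


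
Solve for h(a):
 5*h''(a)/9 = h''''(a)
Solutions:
 h(a) = C1 + C2*a + C3*exp(-sqrt(5)*a/3) + C4*exp(sqrt(5)*a/3)


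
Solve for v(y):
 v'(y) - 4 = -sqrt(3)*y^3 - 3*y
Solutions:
 v(y) = C1 - sqrt(3)*y^4/4 - 3*y^2/2 + 4*y


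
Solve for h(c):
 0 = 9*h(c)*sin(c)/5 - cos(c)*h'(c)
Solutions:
 h(c) = C1/cos(c)^(9/5)


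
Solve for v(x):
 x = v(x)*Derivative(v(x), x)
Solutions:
 v(x) = -sqrt(C1 + x^2)
 v(x) = sqrt(C1 + x^2)
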